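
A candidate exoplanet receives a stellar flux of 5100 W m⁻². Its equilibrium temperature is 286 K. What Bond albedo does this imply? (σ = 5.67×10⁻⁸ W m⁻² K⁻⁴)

A ≈ 0.70

From T_eq⁴ = S(1−A)/(4σ): 1−A = 4σT_eq⁴/S.
1−A = 4 × 5.67×10⁻⁸ × (286)⁴ / 5100 = 0.298.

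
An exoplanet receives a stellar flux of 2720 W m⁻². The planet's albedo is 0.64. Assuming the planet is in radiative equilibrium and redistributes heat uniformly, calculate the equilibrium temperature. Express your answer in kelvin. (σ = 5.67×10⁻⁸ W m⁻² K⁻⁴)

T_eq ≈ 256 K

Energy balance: absorbed = emitted ⇒ πR²·S(1−A) = 4πR²·σT_eq⁴, so T_eq⁴ = S(1−A)/(4σ).
T_eq = [2720 × 0.36 / (4 × 5.67×10⁻⁸)]^(1/4) = (4.32×10⁹)^(1/4) = 256 K.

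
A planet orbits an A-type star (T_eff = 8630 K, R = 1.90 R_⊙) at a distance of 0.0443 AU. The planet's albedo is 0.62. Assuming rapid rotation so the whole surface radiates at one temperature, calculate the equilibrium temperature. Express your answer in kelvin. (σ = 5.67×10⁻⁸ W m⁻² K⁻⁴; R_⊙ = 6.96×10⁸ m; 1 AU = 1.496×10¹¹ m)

R_⋆ = 1.90 × 6.96×10⁸ = 1.32×10⁹ m.
d = 0.0443 AU = 6.63×10⁹ m.
L = 4πR_⋆²σT_⋆⁴ = 4π(1.32×10⁹)² × 5.67×10⁻⁸ × (8630)⁴ = 6.91×10²⁷ W.
S = L/(4πd²) = 1.25×10⁷ W m⁻².
Energy balance: absorbed = emitted ⇒ πR²·S(1−A) = 4πR²·σT_eq⁴, so T_eq⁴ = S(1−A)/(4σ).
T_eq = [1.25×10⁷ × 0.38 / (4 × 5.67×10⁻⁸)]^(1/4) = (2.10×10¹³)^(1/4) = 2140 K.

T_eq ≈ 2140 K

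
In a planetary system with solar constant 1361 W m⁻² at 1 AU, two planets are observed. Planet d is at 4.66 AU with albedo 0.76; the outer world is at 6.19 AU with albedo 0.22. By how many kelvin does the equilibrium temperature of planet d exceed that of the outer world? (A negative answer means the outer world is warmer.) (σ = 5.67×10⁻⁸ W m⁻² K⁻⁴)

T_eq = [S₀(1−A)/(4σd²)]^(1/4), so T ∝ (1−A)^(1/4) / √d.
T₁ = [1361×0.24/(4×5.67×10⁻⁸×4.66²)]^(1/4) = 90.24 K.
T₂ = [1361×0.78/(4×5.67×10⁻⁸×6.19²)]^(1/4) = 105.13 K.

ΔT ≈ -14.9 K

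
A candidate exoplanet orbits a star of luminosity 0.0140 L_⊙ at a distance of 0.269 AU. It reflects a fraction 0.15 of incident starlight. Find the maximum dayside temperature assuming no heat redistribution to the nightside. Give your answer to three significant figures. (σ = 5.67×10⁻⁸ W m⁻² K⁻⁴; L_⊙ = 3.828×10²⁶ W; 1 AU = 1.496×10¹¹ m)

T_ss ≈ 251 K

d = 0.269 AU = 4.02×10¹⁰ m.
L = 0.0140 × 3.828×10²⁶ = 5.36×10²⁴ W.
Flux: S = L/(4πd²) = 5.36×10²⁴/(4π×(4.02×10¹⁰)²) = 263 W m⁻².
With no redistribution each surface element balances locally: S(1−A) = σT⁴.
T = [263 × 0.85 / 5.67×10⁻⁸]^(1/4) = (3.95×10⁹)^(1/4) = 251 K.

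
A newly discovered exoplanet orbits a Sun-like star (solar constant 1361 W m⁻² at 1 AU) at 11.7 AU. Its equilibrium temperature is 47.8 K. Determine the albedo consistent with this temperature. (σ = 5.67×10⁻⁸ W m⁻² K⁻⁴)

Flux at 11.7 AU: S = 1361/11.7² = 9.94 W m⁻².
From T_eq⁴ = S(1−A)/(4σ): 1−A = 4σT_eq⁴/S.
1−A = 4 × 5.67×10⁻⁸ × (47.8)⁴ / 9.94 = 0.119.

A ≈ 0.88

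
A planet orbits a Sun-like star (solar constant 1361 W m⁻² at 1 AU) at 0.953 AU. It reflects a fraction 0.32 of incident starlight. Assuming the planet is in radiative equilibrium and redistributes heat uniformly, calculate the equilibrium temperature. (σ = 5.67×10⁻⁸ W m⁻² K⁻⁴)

Flux at 0.953 AU: S = 1361/0.953² = 1500 W m⁻².
Energy balance: absorbed = emitted ⇒ πR²·S(1−A) = 4πR²·σT_eq⁴, so T_eq⁴ = S(1−A)/(4σ).
T_eq = [1500 × 0.68 / (4 × 5.67×10⁻⁸)]^(1/4) = (4.49×10⁹)^(1/4) = 259 K.

T_eq ≈ 259 K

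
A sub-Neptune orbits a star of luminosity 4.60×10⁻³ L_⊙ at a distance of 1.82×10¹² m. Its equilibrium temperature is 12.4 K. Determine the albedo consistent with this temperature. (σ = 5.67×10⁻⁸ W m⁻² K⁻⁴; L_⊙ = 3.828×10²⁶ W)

L = 4.60×10⁻³ × 3.828×10²⁶ = 1.76×10²⁴ W.
Flux: S = L/(4πd²) = 1.76×10²⁴/(4π×(1.82×10¹²)²) = 0.0423 W m⁻².
From T_eq⁴ = S(1−A)/(4σ): 1−A = 4σT_eq⁴/S.
1−A = 4 × 5.67×10⁻⁸ × (12.4)⁴ / 0.0423 = 0.127.

A ≈ 0.87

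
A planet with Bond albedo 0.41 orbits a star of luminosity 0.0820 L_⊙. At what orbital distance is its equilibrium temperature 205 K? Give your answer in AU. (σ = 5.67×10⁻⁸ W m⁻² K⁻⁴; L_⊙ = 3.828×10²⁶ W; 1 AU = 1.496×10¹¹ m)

d ≈ 0.405 AU

L = 0.0820 × 3.828×10²⁶ = 3.14×10²⁵ W.
From T_eq⁴ = L(1−A)/(16πσd²): d = √[L(1−A)/(16πσT_eq⁴)].
d = √[3.14×10²⁵ × 0.59 / (16π × 5.67×10⁻⁸ × (205)⁴)] = 6.07×10¹⁰ m = 0.405 AU.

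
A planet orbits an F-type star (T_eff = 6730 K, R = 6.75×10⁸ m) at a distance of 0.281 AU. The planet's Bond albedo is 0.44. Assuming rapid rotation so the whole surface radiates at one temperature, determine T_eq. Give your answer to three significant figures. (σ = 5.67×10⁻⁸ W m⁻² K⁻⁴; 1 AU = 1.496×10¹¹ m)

T_eq ≈ 522 K

d = 0.281 AU = 4.20×10¹⁰ m.
L = 4πR_⋆²σT_⋆⁴ = 4π(6.75×10⁸)² × 5.67×10⁻⁸ × (6730)⁴ = 6.66×10²⁶ W.
S = L/(4πd²) = 3.00×10⁴ W m⁻².
Energy balance: absorbed = emitted ⇒ πR²·S(1−A) = 4πR²·σT_eq⁴, so T_eq⁴ = S(1−A)/(4σ).
T_eq = [3.00×10⁴ × 0.56 / (4 × 5.67×10⁻⁸)]^(1/4) = (7.40×10¹⁰)^(1/4) = 522 K.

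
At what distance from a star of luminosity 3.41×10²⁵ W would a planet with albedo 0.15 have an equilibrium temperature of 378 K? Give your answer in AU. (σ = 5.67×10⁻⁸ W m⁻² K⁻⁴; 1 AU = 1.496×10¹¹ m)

d ≈ 0.149 AU

From T_eq⁴ = L(1−A)/(16πσd²): d = √[L(1−A)/(16πσT_eq⁴)].
d = √[3.41×10²⁵ × 0.85 / (16π × 5.67×10⁻⁸ × (378)⁴)] = 2.23×10¹⁰ m = 0.149 AU.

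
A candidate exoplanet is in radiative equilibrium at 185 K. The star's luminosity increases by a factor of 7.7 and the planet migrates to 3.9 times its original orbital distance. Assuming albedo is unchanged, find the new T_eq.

T_eq ≈ 156 K

T_eq ∝ L^(1/4) · d^(−1/2).
T′ = 185 × 7.7^(1/4) / 3.9^(1/2) = 156 K.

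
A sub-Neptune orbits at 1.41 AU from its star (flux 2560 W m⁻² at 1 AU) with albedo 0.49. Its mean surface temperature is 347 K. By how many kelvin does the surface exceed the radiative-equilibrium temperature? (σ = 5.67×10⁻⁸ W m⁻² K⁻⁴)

ΔT ≈ 115.0 K

S = 2560/1.41² = 1288 W m⁻².
T_eq = [S(1−A)/(4σ)]^(1/4) = [1288×0.51/(4×5.67×10⁻⁸)]^(1/4) = 232.0 K.
ΔT = T_surf − T_eq = 347 − 232.0.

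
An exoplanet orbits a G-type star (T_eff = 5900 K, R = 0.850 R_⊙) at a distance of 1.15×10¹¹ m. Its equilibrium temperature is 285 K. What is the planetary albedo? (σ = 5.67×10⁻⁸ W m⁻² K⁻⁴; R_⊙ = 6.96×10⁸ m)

A ≈ 0.18

R_⋆ = 0.850 × 6.96×10⁸ = 5.92×10⁸ m.
L = 4πR_⋆²σT_⋆⁴ = 4π(5.92×10⁸)² × 5.67×10⁻⁸ × (5900)⁴ = 3.02×10²⁶ W.
S = L/(4πd²) = 1820 W m⁻².
From T_eq⁴ = S(1−A)/(4σ): 1−A = 4σT_eq⁴/S.
1−A = 4 × 5.67×10⁻⁸ × (285)⁴ / 1820 = 0.823.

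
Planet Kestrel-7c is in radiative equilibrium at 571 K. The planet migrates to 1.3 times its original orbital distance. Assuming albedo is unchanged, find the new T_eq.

T_eq ∝ L^(1/4) · d^(−1/2).
T′ = 571 / 1.3^(1/2) = 501 K.

T_eq ≈ 501 K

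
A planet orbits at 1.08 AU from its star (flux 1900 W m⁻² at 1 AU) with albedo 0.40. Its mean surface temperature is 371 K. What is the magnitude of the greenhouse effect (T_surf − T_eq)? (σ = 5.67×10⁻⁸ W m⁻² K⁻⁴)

S = 1900/1.08² = 1629 W m⁻².
T_eq = [S(1−A)/(4σ)]^(1/4) = [1629×0.60/(4×5.67×10⁻⁸)]^(1/4) = 256.2 K.
ΔT = T_surf − T_eq = 371 − 256.2.

ΔT ≈ 114.8 K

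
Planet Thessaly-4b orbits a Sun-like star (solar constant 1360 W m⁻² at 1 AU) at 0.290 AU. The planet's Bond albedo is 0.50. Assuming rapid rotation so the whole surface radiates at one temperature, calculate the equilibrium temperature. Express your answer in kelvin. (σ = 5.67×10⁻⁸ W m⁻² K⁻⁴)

Flux at 0.290 AU: S = 1360/0.290² = 1.62×10⁴ W m⁻².
Energy balance: absorbed = emitted ⇒ πR²·S(1−A) = 4πR²·σT_eq⁴, so T_eq⁴ = S(1−A)/(4σ).
T_eq = [1.62×10⁴ × 0.50 / (4 × 5.67×10⁻⁸)]^(1/4) = (3.57×10¹⁰)^(1/4) = 435 K.

T_eq ≈ 435 K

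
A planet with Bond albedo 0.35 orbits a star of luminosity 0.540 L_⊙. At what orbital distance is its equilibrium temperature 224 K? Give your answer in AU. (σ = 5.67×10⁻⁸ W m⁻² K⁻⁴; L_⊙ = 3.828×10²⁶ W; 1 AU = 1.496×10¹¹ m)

L = 0.540 × 3.828×10²⁶ = 2.07×10²⁶ W.
From T_eq⁴ = L(1−A)/(16πσd²): d = √[L(1−A)/(16πσT_eq⁴)].
d = √[2.07×10²⁶ × 0.65 / (16π × 5.67×10⁻⁸ × (224)⁴)] = 1.37×10¹¹ m = 0.915 AU.

d ≈ 0.915 AU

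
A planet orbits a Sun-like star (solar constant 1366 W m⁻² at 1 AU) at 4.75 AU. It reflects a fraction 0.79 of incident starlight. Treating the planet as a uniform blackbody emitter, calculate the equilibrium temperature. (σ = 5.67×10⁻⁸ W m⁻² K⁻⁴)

T_eq ≈ 86.5 K

Flux at 4.75 AU: S = 1366/4.75² = 60.5 W m⁻².
Energy balance: absorbed = emitted ⇒ πR²·S(1−A) = 4πR²·σT_eq⁴, so T_eq⁴ = S(1−A)/(4σ).
T_eq = [60.5 × 0.21 / (4 × 5.67×10⁻⁸)]^(1/4) = (5.61×10⁷)^(1/4) = 86.5 K.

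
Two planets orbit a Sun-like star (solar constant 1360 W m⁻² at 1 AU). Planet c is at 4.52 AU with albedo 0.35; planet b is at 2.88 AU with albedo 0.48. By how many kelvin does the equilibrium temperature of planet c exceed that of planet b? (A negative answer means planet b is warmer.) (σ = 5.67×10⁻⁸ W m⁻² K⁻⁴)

T_eq = [S₀(1−A)/(4σd²)]^(1/4), so T ∝ (1−A)^(1/4) / √d.
T₁ = [1360×0.65/(4×5.67×10⁻⁸×4.52²)]^(1/4) = 117.53 K.
T₂ = [1360×0.52/(4×5.67×10⁻⁸×2.88²)]^(1/4) = 139.24 K.

ΔT ≈ -21.7 K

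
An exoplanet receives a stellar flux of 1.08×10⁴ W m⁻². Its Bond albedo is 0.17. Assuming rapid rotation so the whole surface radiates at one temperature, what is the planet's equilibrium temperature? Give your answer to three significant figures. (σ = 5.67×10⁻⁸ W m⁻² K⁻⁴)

Energy balance: absorbed = emitted ⇒ πR²·S(1−A) = 4πR²·σT_eq⁴, so T_eq⁴ = S(1−A)/(4σ).
T_eq = [1.08×10⁴ × 0.83 / (4 × 5.67×10⁻⁸)]^(1/4) = (3.95×10¹⁰)^(1/4) = 446 K.

T_eq ≈ 446 K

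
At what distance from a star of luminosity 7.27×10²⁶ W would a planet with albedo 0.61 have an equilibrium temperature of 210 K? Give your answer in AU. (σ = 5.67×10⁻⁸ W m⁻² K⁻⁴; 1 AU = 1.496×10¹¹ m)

From T_eq⁴ = L(1−A)/(16πσd²): d = √[L(1−A)/(16πσT_eq⁴)].
d = √[7.27×10²⁶ × 0.39 / (16π × 5.67×10⁻⁸ × (210)⁴)] = 2.26×10¹¹ m = 1.51 AU.

d ≈ 1.51 AU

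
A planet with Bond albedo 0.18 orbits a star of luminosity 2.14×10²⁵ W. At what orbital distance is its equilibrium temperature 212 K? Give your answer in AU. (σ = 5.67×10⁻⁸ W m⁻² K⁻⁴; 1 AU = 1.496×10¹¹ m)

From T_eq⁴ = L(1−A)/(16πσd²): d = √[L(1−A)/(16πσT_eq⁴)].
d = √[2.14×10²⁵ × 0.82 / (16π × 5.67×10⁻⁸ × (212)⁴)] = 5.52×10¹⁰ m = 0.369 AU.

d ≈ 0.369 AU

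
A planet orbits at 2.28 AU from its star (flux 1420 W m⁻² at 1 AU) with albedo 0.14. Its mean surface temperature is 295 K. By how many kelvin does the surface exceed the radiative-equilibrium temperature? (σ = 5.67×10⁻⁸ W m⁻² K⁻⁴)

S = 1420/2.28² = 273.2 W m⁻².
T_eq = [S(1−A)/(4σ)]^(1/4) = [273.2×0.86/(4×5.67×10⁻⁸)]^(1/4) = 179.4 K.
ΔT = T_surf − T_eq = 295 − 179.4.

ΔT ≈ 115.6 K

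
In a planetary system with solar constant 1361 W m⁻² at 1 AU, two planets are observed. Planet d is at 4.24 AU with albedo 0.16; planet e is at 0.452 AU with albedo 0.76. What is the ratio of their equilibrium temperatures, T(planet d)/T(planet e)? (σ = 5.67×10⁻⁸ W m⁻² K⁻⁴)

T_eq = [S₀(1−A)/(4σd²)]^(1/4), so T ∝ (1−A)^(1/4) / √d.
T₁ = [1361×0.84/(4×5.67×10⁻⁸×4.24²)]^(1/4) = 129.40 K.
T₂ = [1361×0.24/(4×5.67×10⁻⁸×0.452²)]^(1/4) = 289.76 K.

T₁/T₂ ≈ 0.447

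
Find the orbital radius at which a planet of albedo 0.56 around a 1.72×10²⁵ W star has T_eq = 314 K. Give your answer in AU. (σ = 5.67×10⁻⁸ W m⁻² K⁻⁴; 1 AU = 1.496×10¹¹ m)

From T_eq⁴ = L(1−A)/(16πσd²): d = √[L(1−A)/(16πσT_eq⁴)].
d = √[1.72×10²⁵ × 0.44 / (16π × 5.67×10⁻⁸ × (314)⁴)] = 1.65×10¹⁰ m = 0.110 AU.

d ≈ 0.110 AU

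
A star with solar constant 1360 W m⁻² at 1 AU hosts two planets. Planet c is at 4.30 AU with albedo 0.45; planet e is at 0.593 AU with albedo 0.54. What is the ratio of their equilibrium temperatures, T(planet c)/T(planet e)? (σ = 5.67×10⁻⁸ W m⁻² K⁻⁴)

T₁/T₂ ≈ 0.388

T_eq = [S₀(1−A)/(4σd²)]^(1/4), so T ∝ (1−A)^(1/4) / √d.
T₁ = [1360×0.55/(4×5.67×10⁻⁸×4.30²)]^(1/4) = 115.57 K.
T₂ = [1360×0.46/(4×5.67×10⁻⁸×0.593²)]^(1/4) = 297.60 K.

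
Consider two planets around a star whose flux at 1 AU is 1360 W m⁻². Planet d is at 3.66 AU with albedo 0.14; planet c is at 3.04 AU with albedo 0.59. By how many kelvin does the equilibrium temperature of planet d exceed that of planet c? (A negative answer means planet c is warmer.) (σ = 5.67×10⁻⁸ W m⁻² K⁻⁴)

T_eq = [S₀(1−A)/(4σd²)]^(1/4), so T ∝ (1−A)^(1/4) / √d.
T₁ = [1360×0.86/(4×5.67×10⁻⁸×3.66²)]^(1/4) = 140.07 K.
T₂ = [1360×0.41/(4×5.67×10⁻⁸×3.04²)]^(1/4) = 127.71 K.

ΔT ≈ 12.4 K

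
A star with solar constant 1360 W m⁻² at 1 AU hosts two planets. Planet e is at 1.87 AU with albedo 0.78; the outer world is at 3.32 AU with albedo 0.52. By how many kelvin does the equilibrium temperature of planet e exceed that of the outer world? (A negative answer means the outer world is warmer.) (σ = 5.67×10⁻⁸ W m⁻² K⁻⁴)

T_eq = [S₀(1−A)/(4σd²)]^(1/4), so T ∝ (1−A)^(1/4) / √d.
T₁ = [1360×0.22/(4×5.67×10⁻⁸×1.87²)]^(1/4) = 139.37 K.
T₂ = [1360×0.48/(4×5.67×10⁻⁸×3.32²)]^(1/4) = 127.12 K.

ΔT ≈ 12.2 K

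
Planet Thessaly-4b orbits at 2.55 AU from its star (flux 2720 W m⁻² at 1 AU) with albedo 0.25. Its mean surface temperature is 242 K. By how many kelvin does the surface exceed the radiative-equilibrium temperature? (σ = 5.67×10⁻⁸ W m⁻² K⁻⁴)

ΔT ≈ 49.1 K

S = 2720/2.55² = 418.3 W m⁻².
T_eq = [S(1−A)/(4σ)]^(1/4) = [418.3×0.75/(4×5.67×10⁻⁸)]^(1/4) = 192.9 K.
ΔT = T_surf − T_eq = 242 − 192.9.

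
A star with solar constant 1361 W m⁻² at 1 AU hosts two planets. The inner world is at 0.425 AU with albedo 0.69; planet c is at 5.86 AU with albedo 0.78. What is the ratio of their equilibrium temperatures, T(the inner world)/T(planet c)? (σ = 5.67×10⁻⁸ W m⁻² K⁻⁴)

T₁/T₂ ≈ 4.046

T_eq = [S₀(1−A)/(4σd²)]^(1/4), so T ∝ (1−A)^(1/4) / √d.
T₁ = [1361×0.31/(4×5.67×10⁻⁸×0.425²)]^(1/4) = 318.57 K.
T₂ = [1361×0.22/(4×5.67×10⁻⁸×5.86²)]^(1/4) = 78.74 K.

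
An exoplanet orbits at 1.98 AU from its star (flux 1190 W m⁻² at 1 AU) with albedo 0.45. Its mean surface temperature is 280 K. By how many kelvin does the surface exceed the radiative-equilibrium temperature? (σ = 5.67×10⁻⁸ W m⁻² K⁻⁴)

ΔT ≈ 115.3 K

S = 1190/1.98² = 303.5 W m⁻².
T_eq = [S(1−A)/(4σ)]^(1/4) = [303.5×0.55/(4×5.67×10⁻⁸)]^(1/4) = 164.7 K.
ΔT = T_surf − T_eq = 280 − 164.7.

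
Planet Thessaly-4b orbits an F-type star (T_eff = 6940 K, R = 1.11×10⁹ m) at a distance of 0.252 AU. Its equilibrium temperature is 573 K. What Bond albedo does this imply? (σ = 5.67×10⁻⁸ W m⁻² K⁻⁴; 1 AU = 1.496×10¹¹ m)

A ≈ 0.79

d = 0.252 AU = 3.77×10¹⁰ m.
L = 4πR_⋆²σT_⋆⁴ = 4π(1.11×10⁹)² × 5.67×10⁻⁸ × (6940)⁴ = 2.04×10²⁷ W.
S = L/(4πd²) = 1.14×10⁵ W m⁻².
From T_eq⁴ = S(1−A)/(4σ): 1−A = 4σT_eq⁴/S.
1−A = 4 × 5.67×10⁻⁸ × (573)⁴ / 1.14×10⁵ = 0.214.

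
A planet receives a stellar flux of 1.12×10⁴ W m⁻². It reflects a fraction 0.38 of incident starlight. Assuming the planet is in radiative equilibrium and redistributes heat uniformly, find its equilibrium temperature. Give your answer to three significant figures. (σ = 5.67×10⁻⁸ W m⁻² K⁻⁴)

T_eq ≈ 418 K

Energy balance: absorbed = emitted ⇒ πR²·S(1−A) = 4πR²·σT_eq⁴, so T_eq⁴ = S(1−A)/(4σ).
T_eq = [1.12×10⁴ × 0.62 / (4 × 5.67×10⁻⁸)]^(1/4) = (3.06×10¹⁰)^(1/4) = 418 K.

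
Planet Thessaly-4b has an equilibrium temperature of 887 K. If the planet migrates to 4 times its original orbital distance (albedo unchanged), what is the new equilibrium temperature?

T_eq ≈ 444 K

T_eq ∝ L^(1/4) · d^(−1/2).
T′ = 887 / 4^(1/2) = 444 K.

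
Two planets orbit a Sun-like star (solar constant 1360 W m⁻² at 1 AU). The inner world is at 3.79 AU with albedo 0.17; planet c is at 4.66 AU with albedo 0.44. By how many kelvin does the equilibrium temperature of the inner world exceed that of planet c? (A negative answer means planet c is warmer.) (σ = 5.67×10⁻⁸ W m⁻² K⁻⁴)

ΔT ≈ 24.9 K

T_eq = [S₀(1−A)/(4σd²)]^(1/4), so T ∝ (1−A)^(1/4) / √d.
T₁ = [1360×0.83/(4×5.67×10⁻⁸×3.79²)]^(1/4) = 136.43 K.
T₂ = [1360×0.56/(4×5.67×10⁻⁸×4.66²)]^(1/4) = 111.51 K.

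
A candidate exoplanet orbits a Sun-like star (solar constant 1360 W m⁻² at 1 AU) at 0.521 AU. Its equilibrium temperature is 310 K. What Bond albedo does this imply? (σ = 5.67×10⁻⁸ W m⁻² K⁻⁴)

Flux at 0.521 AU: S = 1360/0.521² = 5010 W m⁻².
From T_eq⁴ = S(1−A)/(4σ): 1−A = 4σT_eq⁴/S.
1−A = 4 × 5.67×10⁻⁸ × (310)⁴ / 5010 = 0.418.

A ≈ 0.58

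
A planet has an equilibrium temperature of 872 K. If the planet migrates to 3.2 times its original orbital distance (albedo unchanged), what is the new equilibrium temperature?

T_eq ≈ 487 K

T_eq ∝ L^(1/4) · d^(−1/2).
T′ = 872 / 3.2^(1/2) = 487 K.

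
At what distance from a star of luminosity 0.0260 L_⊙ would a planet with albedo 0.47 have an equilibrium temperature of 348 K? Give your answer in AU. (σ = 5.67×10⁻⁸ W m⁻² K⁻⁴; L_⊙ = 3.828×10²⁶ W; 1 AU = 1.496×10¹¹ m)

L = 0.0260 × 3.828×10²⁶ = 9.95×10²⁴ W.
From T_eq⁴ = L(1−A)/(16πσd²): d = √[L(1−A)/(16πσT_eq⁴)].
d = √[9.95×10²⁴ × 0.53 / (16π × 5.67×10⁻⁸ × (348)⁴)] = 1.12×10¹⁰ m = 0.0751 AU.

d ≈ 0.0751 AU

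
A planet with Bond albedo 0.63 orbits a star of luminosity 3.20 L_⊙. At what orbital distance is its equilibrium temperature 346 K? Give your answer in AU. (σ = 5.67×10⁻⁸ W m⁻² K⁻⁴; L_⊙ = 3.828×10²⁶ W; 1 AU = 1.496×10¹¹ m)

L = 3.20 × 3.828×10²⁶ = 1.22×10²⁷ W.
From T_eq⁴ = L(1−A)/(16πσd²): d = √[L(1−A)/(16πσT_eq⁴)].
d = √[1.22×10²⁷ × 0.37 / (16π × 5.67×10⁻⁸ × (346)⁴)] = 1.05×10¹¹ m = 0.704 AU.

d ≈ 0.704 AU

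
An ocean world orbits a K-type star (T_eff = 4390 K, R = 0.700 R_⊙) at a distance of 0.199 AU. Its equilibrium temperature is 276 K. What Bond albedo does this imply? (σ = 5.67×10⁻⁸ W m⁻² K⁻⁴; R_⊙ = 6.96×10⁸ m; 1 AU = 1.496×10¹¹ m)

R_⋆ = 0.700 × 6.96×10⁸ = 4.87×10⁸ m.
d = 0.199 AU = 2.98×10¹⁰ m.
L = 4πR_⋆²σT_⋆⁴ = 4π(4.87×10⁸)² × 5.67×10⁻⁸ × (4390)⁴ = 6.28×10²⁵ W.
S = L/(4πd²) = 5640 W m⁻².
From T_eq⁴ = S(1−A)/(4σ): 1−A = 4σT_eq⁴/S.
1−A = 4 × 5.67×10⁻⁸ × (276)⁴ / 5640 = 0.233.

A ≈ 0.77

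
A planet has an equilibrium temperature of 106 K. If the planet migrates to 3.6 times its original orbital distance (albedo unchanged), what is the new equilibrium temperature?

T_eq ≈ 55.9 K

T_eq ∝ L^(1/4) · d^(−1/2).
T′ = 106 / 3.6^(1/2) = 55.9 K.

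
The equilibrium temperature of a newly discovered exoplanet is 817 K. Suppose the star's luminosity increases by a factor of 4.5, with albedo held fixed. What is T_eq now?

T_eq ∝ L^(1/4) · d^(−1/2).
T′ = 817 × 4.5^(1/4) = 1190 K.

T_eq ≈ 1190 K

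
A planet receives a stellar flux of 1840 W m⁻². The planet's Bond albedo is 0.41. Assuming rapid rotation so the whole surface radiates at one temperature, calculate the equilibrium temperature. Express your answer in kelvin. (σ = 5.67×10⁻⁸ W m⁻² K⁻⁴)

T_eq ≈ 263 K

Energy balance: absorbed = emitted ⇒ πR²·S(1−A) = 4πR²·σT_eq⁴, so T_eq⁴ = S(1−A)/(4σ).
T_eq = [1840 × 0.59 / (4 × 5.67×10⁻⁸)]^(1/4) = (4.79×10⁹)^(1/4) = 263 K.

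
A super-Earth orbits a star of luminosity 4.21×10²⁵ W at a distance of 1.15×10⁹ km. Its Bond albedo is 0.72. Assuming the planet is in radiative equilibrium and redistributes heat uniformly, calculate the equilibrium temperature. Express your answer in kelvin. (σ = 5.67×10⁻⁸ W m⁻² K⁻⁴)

T_eq ≈ 42.1 K

d = 1.15×10⁹ km = 1.15×10¹² m.
Flux: S = L/(4πd²) = 4.21×10²⁵/(4π×(1.15×10¹²)²) = 2.53 W m⁻².
Energy balance: absorbed = emitted ⇒ πR²·S(1−A) = 4πR²·σT_eq⁴, so T_eq⁴ = S(1−A)/(4σ).
T_eq = [2.53 × 0.28 / (4 × 5.67×10⁻⁸)]^(1/4) = (3.13×10⁶)^(1/4) = 42.1 K.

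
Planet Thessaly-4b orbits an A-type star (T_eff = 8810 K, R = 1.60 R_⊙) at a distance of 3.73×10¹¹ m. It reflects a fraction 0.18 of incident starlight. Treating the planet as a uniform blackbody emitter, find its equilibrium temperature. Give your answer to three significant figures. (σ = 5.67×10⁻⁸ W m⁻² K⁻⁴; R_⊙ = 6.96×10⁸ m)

R_⋆ = 1.60 × 6.96×10⁸ = 1.11×10⁹ m.
L = 4πR_⋆²σT_⋆⁴ = 4π(1.11×10⁹)² × 5.67×10⁻⁸ × (8810)⁴ = 5.32×10²⁷ W.
S = L/(4πd²) = 3040 W m⁻².
Energy balance: absorbed = emitted ⇒ πR²·S(1−A) = 4πR²·σT_eq⁴, so T_eq⁴ = S(1−A)/(4σ).
T_eq = [3040 × 0.82 / (4 × 5.67×10⁻⁸)]^(1/4) = (1.10×10¹⁰)^(1/4) = 324 K.

T_eq ≈ 324 K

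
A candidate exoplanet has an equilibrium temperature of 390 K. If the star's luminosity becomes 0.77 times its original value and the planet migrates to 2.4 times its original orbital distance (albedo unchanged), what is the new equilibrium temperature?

T_eq ∝ L^(1/4) · d^(−1/2).
T′ = 390 × 0.77^(1/4) / 2.4^(1/2) = 236 K.

T_eq ≈ 236 K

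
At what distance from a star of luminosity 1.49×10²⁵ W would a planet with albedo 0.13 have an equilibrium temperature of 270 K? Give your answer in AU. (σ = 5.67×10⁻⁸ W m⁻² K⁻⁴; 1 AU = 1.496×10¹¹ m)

From T_eq⁴ = L(1−A)/(16πσd²): d = √[L(1−A)/(16πσT_eq⁴)].
d = √[1.49×10²⁵ × 0.87 / (16π × 5.67×10⁻⁸ × (270)⁴)] = 2.93×10¹⁰ m = 0.196 AU.

d ≈ 0.196 AU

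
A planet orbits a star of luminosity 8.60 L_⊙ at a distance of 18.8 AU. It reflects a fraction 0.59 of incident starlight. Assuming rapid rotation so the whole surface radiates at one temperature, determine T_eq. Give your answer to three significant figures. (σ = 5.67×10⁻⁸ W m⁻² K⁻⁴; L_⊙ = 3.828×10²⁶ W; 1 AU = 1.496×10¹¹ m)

T_eq ≈ 88.0 K

d = 18.8 AU = 2.81×10¹² m.
L = 8.60 × 3.828×10²⁶ = 3.29×10²⁷ W.
Flux: S = L/(4πd²) = 3.29×10²⁷/(4π×(2.81×10¹²)²) = 33.1 W m⁻².
Energy balance: absorbed = emitted ⇒ πR²·S(1−A) = 4πR²·σT_eq⁴, so T_eq⁴ = S(1−A)/(4σ).
T_eq = [33.1 × 0.41 / (4 × 5.67×10⁻⁸)]^(1/4) = (5.99×10⁷)^(1/4) = 88.0 K.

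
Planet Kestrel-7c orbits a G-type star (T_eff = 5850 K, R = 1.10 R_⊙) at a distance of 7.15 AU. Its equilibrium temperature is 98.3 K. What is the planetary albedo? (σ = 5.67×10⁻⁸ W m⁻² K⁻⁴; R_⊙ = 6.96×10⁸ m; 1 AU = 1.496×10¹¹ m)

R_⋆ = 1.10 × 6.96×10⁸ = 7.66×10⁸ m.
d = 7.15 AU = 1.07×10¹² m.
L = 4πR_⋆²σT_⋆⁴ = 4π(7.66×10⁸)² × 5.67×10⁻⁸ × (5850)⁴ = 4.89×10²⁶ W.
S = L/(4πd²) = 34.0 W m⁻².
From T_eq⁴ = S(1−A)/(4σ): 1−A = 4σT_eq⁴/S.
1−A = 4 × 5.67×10⁻⁸ × (98.3)⁴ / 34.0 = 0.622.

A ≈ 0.38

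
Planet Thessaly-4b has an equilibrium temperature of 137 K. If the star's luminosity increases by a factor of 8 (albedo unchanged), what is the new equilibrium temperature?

T_eq ∝ L^(1/4) · d^(−1/2).
T′ = 137 × 8^(1/4) = 230 K.

T_eq ≈ 230 K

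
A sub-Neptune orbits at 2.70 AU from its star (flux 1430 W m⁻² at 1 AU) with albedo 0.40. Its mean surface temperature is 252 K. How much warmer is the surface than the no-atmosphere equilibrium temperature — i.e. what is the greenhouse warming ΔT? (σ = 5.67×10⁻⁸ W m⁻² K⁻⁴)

ΔT ≈ 101.1 K

S = 1430/2.70² = 196.2 W m⁻².
T_eq = [S(1−A)/(4σ)]^(1/4) = [196.2×0.60/(4×5.67×10⁻⁸)]^(1/4) = 150.9 K.
ΔT = T_surf − T_eq = 252 − 150.9.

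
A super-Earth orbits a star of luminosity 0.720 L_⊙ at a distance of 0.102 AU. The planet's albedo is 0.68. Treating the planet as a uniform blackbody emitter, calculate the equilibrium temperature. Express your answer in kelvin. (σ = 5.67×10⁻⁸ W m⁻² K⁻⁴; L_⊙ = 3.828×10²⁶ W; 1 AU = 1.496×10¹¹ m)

T_eq ≈ 604 K

d = 0.102 AU = 1.53×10¹⁰ m.
L = 0.720 × 3.828×10²⁶ = 2.76×10²⁶ W.
Flux: S = L/(4πd²) = 2.76×10²⁶/(4π×(1.53×10¹⁰)²) = 9.42×10⁴ W m⁻².
Energy balance: absorbed = emitted ⇒ πR²·S(1−A) = 4πR²·σT_eq⁴, so T_eq⁴ = S(1−A)/(4σ).
T_eq = [9.42×10⁴ × 0.32 / (4 × 5.67×10⁻⁸)]^(1/4) = (1.33×10¹¹)^(1/4) = 604 K.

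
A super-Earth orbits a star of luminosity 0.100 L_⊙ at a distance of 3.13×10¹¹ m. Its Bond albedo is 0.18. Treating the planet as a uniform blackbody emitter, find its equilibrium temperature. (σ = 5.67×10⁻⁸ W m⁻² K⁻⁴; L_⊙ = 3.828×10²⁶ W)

L = 0.100 × 3.828×10²⁶ = 3.83×10²⁵ W.
Flux: S = L/(4πd²) = 3.83×10²⁵/(4π×(3.13×10¹¹)²) = 31.1 W m⁻².
Energy balance: absorbed = emitted ⇒ πR²·S(1−A) = 4πR²·σT_eq⁴, so T_eq⁴ = S(1−A)/(4σ).
T_eq = [31.1 × 0.82 / (4 × 5.67×10⁻⁸)]^(1/4) = (1.12×10⁸)^(1/4) = 103 K.

T_eq ≈ 103 K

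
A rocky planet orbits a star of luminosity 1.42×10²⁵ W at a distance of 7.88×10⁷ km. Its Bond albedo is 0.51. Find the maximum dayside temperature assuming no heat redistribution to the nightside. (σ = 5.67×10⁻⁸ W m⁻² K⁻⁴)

d = 7.88×10⁷ km = 7.88×10¹⁰ m.
Flux: S = L/(4πd²) = 1.42×10²⁵/(4π×(7.88×10¹⁰)²) = 182 W m⁻².
With no redistribution each surface element balances locally: S(1−A) = σT⁴.
T = [182 × 0.49 / 5.67×10⁻⁸]^(1/4) = (1.57×10⁹)^(1/4) = 199 K.

T_ss ≈ 199 K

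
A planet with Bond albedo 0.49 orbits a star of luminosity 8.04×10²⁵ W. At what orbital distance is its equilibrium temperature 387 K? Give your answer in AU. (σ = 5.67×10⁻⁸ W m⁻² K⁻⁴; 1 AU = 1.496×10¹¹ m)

d ≈ 0.169 AU

From T_eq⁴ = L(1−A)/(16πσd²): d = √[L(1−A)/(16πσT_eq⁴)].
d = √[8.04×10²⁵ × 0.51 / (16π × 5.67×10⁻⁸ × (387)⁴)] = 2.53×10¹⁰ m = 0.169 AU.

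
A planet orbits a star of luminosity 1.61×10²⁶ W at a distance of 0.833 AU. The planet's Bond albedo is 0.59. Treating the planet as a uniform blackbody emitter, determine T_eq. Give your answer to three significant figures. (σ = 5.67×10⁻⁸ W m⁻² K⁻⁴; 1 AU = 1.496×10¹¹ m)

d = 0.833 AU = 1.25×10¹¹ m.
Flux: S = L/(4πd²) = 1.61×10²⁶/(4π×(1.25×10¹¹)²) = 825 W m⁻².
Energy balance: absorbed = emitted ⇒ πR²·S(1−A) = 4πR²·σT_eq⁴, so T_eq⁴ = S(1−A)/(4σ).
T_eq = [825 × 0.41 / (4 × 5.67×10⁻⁸)]^(1/4) = (1.49×10⁹)^(1/4) = 197 K.

T_eq ≈ 197 K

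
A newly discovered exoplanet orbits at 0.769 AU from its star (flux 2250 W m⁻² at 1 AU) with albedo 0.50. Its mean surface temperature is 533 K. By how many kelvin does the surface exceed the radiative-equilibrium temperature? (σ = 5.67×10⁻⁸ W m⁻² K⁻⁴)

S = 2250/0.769² = 3805 W m⁻².
T_eq = [S(1−A)/(4σ)]^(1/4) = [3805×0.50/(4×5.67×10⁻⁸)]^(1/4) = 302.6 K.
ΔT = T_surf − T_eq = 533 − 302.6.

ΔT ≈ 230.4 K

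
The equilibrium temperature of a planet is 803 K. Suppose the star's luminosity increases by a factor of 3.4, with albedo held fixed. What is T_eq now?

T_eq ≈ 1090 K

T_eq ∝ L^(1/4) · d^(−1/2).
T′ = 803 × 3.4^(1/4) = 1090 K.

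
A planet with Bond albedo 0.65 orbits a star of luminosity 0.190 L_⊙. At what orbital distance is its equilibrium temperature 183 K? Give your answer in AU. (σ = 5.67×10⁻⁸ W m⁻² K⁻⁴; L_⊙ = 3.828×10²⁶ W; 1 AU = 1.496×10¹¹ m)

L = 0.190 × 3.828×10²⁶ = 7.27×10²⁵ W.
From T_eq⁴ = L(1−A)/(16πσd²): d = √[L(1−A)/(16πσT_eq⁴)].
d = √[7.27×10²⁵ × 0.35 / (16π × 5.67×10⁻⁸ × (183)⁴)] = 8.92×10¹⁰ m = 0.597 AU.

d ≈ 0.597 AU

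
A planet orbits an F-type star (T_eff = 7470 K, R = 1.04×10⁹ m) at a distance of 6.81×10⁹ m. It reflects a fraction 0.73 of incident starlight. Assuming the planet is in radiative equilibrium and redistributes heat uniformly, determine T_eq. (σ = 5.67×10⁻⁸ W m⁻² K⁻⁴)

L = 4πR_⋆²σT_⋆⁴ = 4π(1.04×10⁹)² × 5.67×10⁻⁸ × (7470)⁴ = 2.40×10²⁷ W.
S = L/(4πd²) = 4.12×10⁶ W m⁻².
Energy balance: absorbed = emitted ⇒ πR²·S(1−A) = 4πR²·σT_eq⁴, so T_eq⁴ = S(1−A)/(4σ).
T_eq = [4.12×10⁶ × 0.27 / (4 × 5.67×10⁻⁸)]^(1/4) = (4.90×10¹²)^(1/4) = 1490 K.

T_eq ≈ 1490 K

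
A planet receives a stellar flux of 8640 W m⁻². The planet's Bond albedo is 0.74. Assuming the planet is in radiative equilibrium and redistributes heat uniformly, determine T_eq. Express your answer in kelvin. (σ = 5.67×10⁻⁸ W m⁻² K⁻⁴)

T_eq ≈ 315 K

Energy balance: absorbed = emitted ⇒ πR²·S(1−A) = 4πR²·σT_eq⁴, so T_eq⁴ = S(1−A)/(4σ).
T_eq = [8640 × 0.26 / (4 × 5.67×10⁻⁸)]^(1/4) = (9.90×10⁹)^(1/4) = 315 K.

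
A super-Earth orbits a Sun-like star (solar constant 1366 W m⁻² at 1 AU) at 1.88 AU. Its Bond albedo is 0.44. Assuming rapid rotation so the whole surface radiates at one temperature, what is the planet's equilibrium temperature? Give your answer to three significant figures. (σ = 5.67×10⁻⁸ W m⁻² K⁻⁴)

Flux at 1.88 AU: S = 1366/1.88² = 386 W m⁻².
Energy balance: absorbed = emitted ⇒ πR²·S(1−A) = 4πR²·σT_eq⁴, so T_eq⁴ = S(1−A)/(4σ).
T_eq = [386 × 0.56 / (4 × 5.67×10⁻⁸)]^(1/4) = (9.54×10⁸)^(1/4) = 176 K.

T_eq ≈ 176 K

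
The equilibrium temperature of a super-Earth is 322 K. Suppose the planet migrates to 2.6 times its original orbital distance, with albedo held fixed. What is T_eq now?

T_eq ≈ 200 K

T_eq ∝ L^(1/4) · d^(−1/2).
T′ = 322 / 2.6^(1/2) = 200 K.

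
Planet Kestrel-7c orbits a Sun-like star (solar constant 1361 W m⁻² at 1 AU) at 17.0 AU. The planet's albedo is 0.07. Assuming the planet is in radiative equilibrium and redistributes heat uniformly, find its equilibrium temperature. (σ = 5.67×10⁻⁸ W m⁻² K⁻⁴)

T_eq ≈ 66.3 K

Flux at 17.0 AU: S = 1361/17.0² = 4.71 W m⁻².
Energy balance: absorbed = emitted ⇒ πR²·S(1−A) = 4πR²·σT_eq⁴, so T_eq⁴ = S(1−A)/(4σ).
T_eq = [4.71 × 0.93 / (4 × 5.67×10⁻⁸)]^(1/4) = (1.93×10⁷)^(1/4) = 66.3 K.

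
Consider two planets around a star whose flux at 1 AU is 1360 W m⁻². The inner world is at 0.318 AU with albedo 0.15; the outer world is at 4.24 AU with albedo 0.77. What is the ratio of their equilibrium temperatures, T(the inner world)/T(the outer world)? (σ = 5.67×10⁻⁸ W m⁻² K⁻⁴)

T_eq = [S₀(1−A)/(4σd²)]^(1/4), so T ∝ (1−A)^(1/4) / √d.
T₁ = [1360×0.85/(4×5.67×10⁻⁸×0.318²)]^(1/4) = 473.82 K.
T₂ = [1360×0.23/(4×5.67×10⁻⁸×4.24²)]^(1/4) = 93.59 K.

T₁/T₂ ≈ 5.063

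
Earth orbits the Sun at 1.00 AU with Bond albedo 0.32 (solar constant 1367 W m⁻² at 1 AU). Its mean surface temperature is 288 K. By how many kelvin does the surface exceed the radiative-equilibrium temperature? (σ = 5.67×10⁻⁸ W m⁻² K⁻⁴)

ΔT ≈ 35.0 K

S = 1367/1.00² = 1367 W m⁻².
T_eq = [S(1−A)/(4σ)]^(1/4) = [1367×0.68/(4×5.67×10⁻⁸)]^(1/4) = 253.0 K.
ΔT = T_surf − T_eq = 288 − 253.0.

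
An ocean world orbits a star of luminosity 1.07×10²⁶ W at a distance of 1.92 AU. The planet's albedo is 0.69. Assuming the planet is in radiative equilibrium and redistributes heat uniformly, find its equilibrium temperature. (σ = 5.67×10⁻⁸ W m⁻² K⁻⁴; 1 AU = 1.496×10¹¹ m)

d = 1.92 AU = 2.87×10¹¹ m.
Flux: S = L/(4πd²) = 1.07×10²⁶/(4π×(2.87×10¹¹)²) = 103 W m⁻².
Energy balance: absorbed = emitted ⇒ πR²·S(1−A) = 4πR²·σT_eq⁴, so T_eq⁴ = S(1−A)/(4σ).
T_eq = [103 × 0.31 / (4 × 5.67×10⁻⁸)]^(1/4) = (1.41×10⁸)^(1/4) = 109 K.

T_eq ≈ 109 K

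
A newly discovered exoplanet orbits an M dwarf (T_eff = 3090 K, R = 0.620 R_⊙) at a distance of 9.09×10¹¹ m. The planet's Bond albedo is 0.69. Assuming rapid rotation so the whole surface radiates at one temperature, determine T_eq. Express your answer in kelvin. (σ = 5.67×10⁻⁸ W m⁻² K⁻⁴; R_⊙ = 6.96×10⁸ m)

R_⋆ = 0.620 × 6.96×10⁸ = 4.32×10⁸ m.
L = 4πR_⋆²σT_⋆⁴ = 4π(4.32×10⁸)² × 5.67×10⁻⁸ × (3090)⁴ = 1.21×10²⁵ W.
S = L/(4πd²) = 1.16 W m⁻².
Energy balance: absorbed = emitted ⇒ πR²·S(1−A) = 4πR²·σT_eq⁴, so T_eq⁴ = S(1−A)/(4σ).
T_eq = [1.16 × 0.31 / (4 × 5.67×10⁻⁸)]^(1/4) = (1.59×10⁶)^(1/4) = 35.5 K.

T_eq ≈ 35.5 K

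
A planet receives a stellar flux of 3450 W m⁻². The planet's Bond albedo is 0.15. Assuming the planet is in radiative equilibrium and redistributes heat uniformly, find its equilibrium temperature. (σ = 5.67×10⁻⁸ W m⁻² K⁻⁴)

Energy balance: absorbed = emitted ⇒ πR²·S(1−A) = 4πR²·σT_eq⁴, so T_eq⁴ = S(1−A)/(4σ).
T_eq = [3450 × 0.85 / (4 × 5.67×10⁻⁸)]^(1/4) = (1.29×10¹⁰)^(1/4) = 337 K.

T_eq ≈ 337 K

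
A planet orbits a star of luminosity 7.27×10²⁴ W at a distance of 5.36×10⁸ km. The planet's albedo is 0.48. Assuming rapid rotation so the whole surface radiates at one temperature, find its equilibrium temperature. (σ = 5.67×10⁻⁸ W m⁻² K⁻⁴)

d = 5.36×10⁸ km = 5.36×10¹¹ m.
Flux: S = L/(4πd²) = 7.27×10²⁴/(4π×(5.36×10¹¹)²) = 2.01 W m⁻².
Energy balance: absorbed = emitted ⇒ πR²·S(1−A) = 4πR²·σT_eq⁴, so T_eq⁴ = S(1−A)/(4σ).
T_eq = [2.01 × 0.52 / (4 × 5.67×10⁻⁸)]^(1/4) = (4.62×10⁶)^(1/4) = 46.4 K.

T_eq ≈ 46.4 K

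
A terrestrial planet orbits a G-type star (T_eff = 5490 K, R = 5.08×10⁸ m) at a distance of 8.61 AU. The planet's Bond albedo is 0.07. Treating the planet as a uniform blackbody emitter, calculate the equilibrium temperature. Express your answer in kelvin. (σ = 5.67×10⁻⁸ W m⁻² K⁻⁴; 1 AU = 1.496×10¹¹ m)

d = 8.61 AU = 1.29×10¹² m.
L = 4πR_⋆²σT_⋆⁴ = 4π(5.08×10⁸)² × 5.67×10⁻⁸ × (5490)⁴ = 1.67×10²⁶ W.
S = L/(4πd²) = 8.01 W m⁻².
Energy balance: absorbed = emitted ⇒ πR²·S(1−A) = 4πR²·σT_eq⁴, so T_eq⁴ = S(1−A)/(4σ).
T_eq = [8.01 × 0.93 / (4 × 5.67×10⁻⁸)]^(1/4) = (3.29×10⁷)^(1/4) = 75.7 K.

T_eq ≈ 75.7 K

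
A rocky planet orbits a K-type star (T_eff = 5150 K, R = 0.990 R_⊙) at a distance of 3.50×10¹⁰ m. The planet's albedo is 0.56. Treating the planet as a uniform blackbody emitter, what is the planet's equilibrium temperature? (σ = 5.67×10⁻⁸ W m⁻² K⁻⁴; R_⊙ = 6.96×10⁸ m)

R_⋆ = 0.990 × 6.96×10⁸ = 6.89×10⁸ m.
L = 4πR_⋆²σT_⋆⁴ = 4π(6.89×10⁸)² × 5.67×10⁻⁸ × (5150)⁴ = 2.38×10²⁶ W.
S = L/(4πd²) = 1.55×10⁴ W m⁻².
Energy balance: absorbed = emitted ⇒ πR²·S(1−A) = 4πR²·σT_eq⁴, so T_eq⁴ = S(1−A)/(4σ).
T_eq = [1.55×10⁴ × 0.44 / (4 × 5.67×10⁻⁸)]^(1/4) = (3.00×10¹⁰)^(1/4) = 416 K.

T_eq ≈ 416 K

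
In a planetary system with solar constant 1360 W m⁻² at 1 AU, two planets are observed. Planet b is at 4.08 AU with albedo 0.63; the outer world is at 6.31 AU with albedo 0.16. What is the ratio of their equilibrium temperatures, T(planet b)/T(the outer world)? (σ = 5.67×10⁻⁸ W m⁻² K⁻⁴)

T_eq = [S₀(1−A)/(4σd²)]^(1/4), so T ∝ (1−A)^(1/4) / √d.
T₁ = [1360×0.37/(4×5.67×10⁻⁸×4.08²)]^(1/4) = 107.45 K.
T₂ = [1360×0.84/(4×5.67×10⁻⁸×6.31²)]^(1/4) = 106.05 K.

T₁/T₂ ≈ 1.013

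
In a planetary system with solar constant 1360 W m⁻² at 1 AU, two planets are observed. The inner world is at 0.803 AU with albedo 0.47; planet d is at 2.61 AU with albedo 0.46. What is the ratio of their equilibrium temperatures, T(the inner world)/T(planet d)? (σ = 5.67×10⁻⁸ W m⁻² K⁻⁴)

T_eq = [S₀(1−A)/(4σd²)]^(1/4), so T ∝ (1−A)^(1/4) / √d.
T₁ = [1360×0.53/(4×5.67×10⁻⁸×0.803²)]^(1/4) = 264.96 K.
T₂ = [1360×0.54/(4×5.67×10⁻⁸×2.61²)]^(1/4) = 147.66 K.

T₁/T₂ ≈ 1.794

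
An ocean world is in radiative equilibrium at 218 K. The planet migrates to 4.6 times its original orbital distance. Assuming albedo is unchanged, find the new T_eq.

T_eq ∝ L^(1/4) · d^(−1/2).
T′ = 218 / 4.6^(1/2) = 102 K.

T_eq ≈ 102 K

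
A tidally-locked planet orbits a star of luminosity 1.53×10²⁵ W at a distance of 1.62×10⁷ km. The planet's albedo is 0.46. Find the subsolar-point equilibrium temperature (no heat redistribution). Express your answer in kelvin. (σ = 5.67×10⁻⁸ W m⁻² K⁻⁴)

d = 1.62×10⁷ km = 1.62×10¹⁰ m.
Flux: S = L/(4πd²) = 1.53×10²⁵/(4π×(1.62×10¹⁰)²) = 4640 W m⁻².
At the subsolar point the surface absorbs S(1−A) and emits σT⁴ per unit area — no factor of 4, since only the local patch is in balance.
T = [4640 × 0.54 / 5.67×10⁻⁸]^(1/4) = (4.42×10¹⁰)^(1/4) = 458 K.

T_ss ≈ 458 K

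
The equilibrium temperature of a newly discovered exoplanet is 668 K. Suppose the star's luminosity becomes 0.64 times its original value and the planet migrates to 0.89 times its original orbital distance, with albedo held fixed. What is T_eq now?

T_eq ∝ L^(1/4) · d^(−1/2).
T′ = 668 × 0.64^(1/4) / 0.89^(1/2) = 633 K.

T_eq ≈ 633 K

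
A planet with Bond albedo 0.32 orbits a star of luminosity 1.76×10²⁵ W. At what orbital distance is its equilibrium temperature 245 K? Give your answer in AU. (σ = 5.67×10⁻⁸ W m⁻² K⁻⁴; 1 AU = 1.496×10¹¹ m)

d ≈ 0.228 AU

From T_eq⁴ = L(1−A)/(16πσd²): d = √[L(1−A)/(16πσT_eq⁴)].
d = √[1.76×10²⁵ × 0.68 / (16π × 5.67×10⁻⁸ × (245)⁴)] = 3.41×10¹⁰ m = 0.228 AU.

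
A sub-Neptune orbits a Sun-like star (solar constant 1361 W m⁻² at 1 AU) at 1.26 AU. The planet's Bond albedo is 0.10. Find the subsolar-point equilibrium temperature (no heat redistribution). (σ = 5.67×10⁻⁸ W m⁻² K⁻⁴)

Flux at 1.26 AU: S = 1361/1.26² = 857 W m⁻².
At the subsolar point the surface absorbs S(1−A) and emits σT⁴ per unit area — no factor of 4, since only the local patch is in balance.
T = [857 × 0.90 / 5.67×10⁻⁸]^(1/4) = (1.36×10¹⁰)^(1/4) = 342 K.

T_ss ≈ 342 K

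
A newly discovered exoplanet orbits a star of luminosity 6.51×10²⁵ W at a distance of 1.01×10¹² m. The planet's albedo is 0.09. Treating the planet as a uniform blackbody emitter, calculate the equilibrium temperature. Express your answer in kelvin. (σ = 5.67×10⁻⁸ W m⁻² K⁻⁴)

T_eq ≈ 67.2 K

Flux: S = L/(4πd²) = 6.51×10²⁵/(4π×(1.01×10¹²)²) = 5.08 W m⁻².
Energy balance: absorbed = emitted ⇒ πR²·S(1−A) = 4πR²·σT_eq⁴, so T_eq⁴ = S(1−A)/(4σ).
T_eq = [5.08 × 0.91 / (4 × 5.67×10⁻⁸)]^(1/4) = (2.04×10⁷)^(1/4) = 67.2 K.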